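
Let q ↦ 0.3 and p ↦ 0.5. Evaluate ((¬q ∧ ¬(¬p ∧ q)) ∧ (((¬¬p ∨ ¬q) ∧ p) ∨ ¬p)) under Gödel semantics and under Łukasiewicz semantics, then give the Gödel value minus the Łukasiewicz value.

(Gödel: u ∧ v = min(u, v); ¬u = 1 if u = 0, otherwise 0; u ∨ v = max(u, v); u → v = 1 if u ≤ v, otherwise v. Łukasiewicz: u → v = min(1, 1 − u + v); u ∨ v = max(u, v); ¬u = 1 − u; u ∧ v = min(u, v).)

Gödel evaluation:
  ¬q: Gödel ¬ of 0.3 = 0 (operand ≠ 0)
  ¬p: Gödel ¬ of 0.5 = 0 (operand ≠ 0)
  (¬p ∧ q) = min(0, 0.3) = 0
  ¬(¬p ∧ q): Gödel ¬ of 0 = 1 (operand is 0)
  (¬q ∧ ¬(¬p ∧ q)) = min(0, 1) = 0
  ¬p: Gödel ¬ of 0.5 = 0 (operand ≠ 0)
  ¬¬p: Gödel ¬ of 0 = 1 (operand is 0)
  ¬q: Gödel ¬ of 0.3 = 0 (operand ≠ 0)
  (¬¬p ∨ ¬q) = max(1, 0) = 1
  ((¬¬p ∨ ¬q) ∧ p) = min(1, 0.5) = 0.5
  ¬p: Gödel ¬ of 0.5 = 0 (operand ≠ 0)
  (((¬¬p ∨ ¬q) ∧ p) ∨ ¬p) = max(0.5, 0) = 0.5
  ((¬q ∧ ¬(¬p ∧ q)) ∧ (((¬¬p ∨ ¬q) ∧ p) ∨ ¬p)) = min(0, 0.5) = 0
  Gödel value = 0
Łukasiewicz evaluation:
  ¬q: Łukasiewicz ¬ gives 1 − 0.3 = 0.7
  ¬p: Łukasiewicz ¬ gives 1 − 0.5 = 0.5
  (¬p ∧ q) = min(0.5, 0.3) = 0.3
  ¬(¬p ∧ q): Łukasiewicz ¬ gives 1 − 0.3 = 0.7
  (¬q ∧ ¬(¬p ∧ q)) = min(0.7, 0.7) = 0.7
  ¬p: Łukasiewicz ¬ gives 1 − 0.5 = 0.5
  ¬¬p: Łukasiewicz ¬ gives 1 − 0.5 = 0.5
  ¬q: Łukasiewicz ¬ gives 1 − 0.3 = 0.7
  (¬¬p ∨ ¬q) = max(0.5, 0.7) = 0.7
  ((¬¬p ∨ ¬q) ∧ p) = min(0.7, 0.5) = 0.5
  ¬p: Łukasiewicz ¬ gives 1 − 0.5 = 0.5
  (((¬¬p ∨ ¬q) ∧ p) ∨ ¬p) = max(0.5, 0.5) = 0.5
  ((¬q ∧ ¬(¬p ∧ q)) ∧ (((¬¬p ∨ ¬q) ∧ p) ∨ ¬p)) = min(0.7, 0.5) = 0.5
  Łukasiewicz value = 0.5
Difference: 0 − 0.5 = -0.50

-0.50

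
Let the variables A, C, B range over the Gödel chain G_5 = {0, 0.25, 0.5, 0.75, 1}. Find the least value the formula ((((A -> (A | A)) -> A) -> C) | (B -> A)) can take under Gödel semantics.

0.25

The minimum is attained at A = 0.25, C = 0, B = 0.5:
  (A | A) = max(0.25, 0.25) = 0.25
  (A -> (A | A)): 0.25 ≤ 0.25, so result = 1
  ((A -> (A | A)) -> A): 1 > 0.25, so result = 0.25
  (((A -> (A | A)) -> A) -> C): 0.25 > 0, so result = 0
  (B -> A): 0.5 > 0.25, so result = 0.25
  ((((A -> (A | A)) -> A) -> C) | (B -> A)) = max(0, 0.25) = 0.25
Checking all 125 assignments confirms none give a value below 0.25.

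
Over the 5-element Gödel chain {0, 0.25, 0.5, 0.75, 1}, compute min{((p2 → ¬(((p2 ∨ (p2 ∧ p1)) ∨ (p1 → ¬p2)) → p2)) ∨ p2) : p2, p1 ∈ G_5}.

0.25

The minimum is attained at p2 = 0.25, p1 = 0:
  (p2 ∧ p1) = min(0.25, 0) = 0
  (p2 ∨ (p2 ∧ p1)) = max(0.25, 0) = 0.25
  ¬p2: Gödel ¬ of 0.25 = 0 (operand ≠ 0)
  (p1 → ¬p2): 0 ≤ 0, so result = 1
  ((p2 ∨ (p2 ∧ p1)) ∨ (p1 → ¬p2)) = max(0.25, 1) = 1
  (((p2 ∨ (p2 ∧ p1)) ∨ (p1 → ¬p2)) → p2): 1 > 0.25, so result = 0.25
  ¬(((p2 ∨ (p2 ∧ p1)) ∨ (p1 → ¬p2)) → p2): Gödel ¬ of 0.25 = 0 (operand ≠ 0)
  (p2 → ¬(((p2 ∨ (p2 ∧ p1)) ∨ (p1 → ¬p2)) → p2)): 0.25 > 0, so result = 0
  ((p2 → ¬(((p2 ∨ (p2 ∧ p1)) ∨ (p1 → ¬p2)) → p2)) ∨ p2) = max(0, 0.25) = 0.25
Checking all 25 assignments confirms none give a value below 0.25.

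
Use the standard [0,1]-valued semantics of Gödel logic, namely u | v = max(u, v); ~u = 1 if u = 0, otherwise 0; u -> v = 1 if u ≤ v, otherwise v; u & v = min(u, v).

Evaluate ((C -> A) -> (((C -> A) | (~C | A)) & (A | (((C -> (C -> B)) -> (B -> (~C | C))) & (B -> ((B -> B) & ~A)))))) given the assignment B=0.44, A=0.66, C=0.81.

1.00

(C -> A): 0.81 > 0.66, so result = 0.66
(C -> A): 0.81 > 0.66, so result = 0.66
~C: Gödel ¬ of 0.81 = 0 (operand ≠ 0)
(~C | A) = max(0, 0.66) = 0.66
((C -> A) | (~C | A)) = max(0.66, 0.66) = 0.66
(C -> B): 0.81 > 0.44, so result = 0.44
(C -> (C -> B)): 0.81 > 0.44, so result = 0.44
~C: Gödel ¬ of 0.81 = 0 (operand ≠ 0)
(~C | C) = max(0, 0.81) = 0.81
(B -> (~C | C)): 0.44 ≤ 0.81, so result = 1
((C -> (C -> B)) -> (B -> (~C | C))): 0.44 ≤ 1, so result = 1
(B -> B): 0.44 ≤ 0.44, so result = 1
~A: Gödel ¬ of 0.66 = 0 (operand ≠ 0)
((B -> B) & ~A) = min(1, 0) = 0
(B -> ((B -> B) & ~A)): 0.44 > 0, so result = 0
(((C -> (C -> B)) -> (B -> (~C | C))) & (B -> ((B -> B) & ~A))) = min(1, 0) = 0
(A | (((C -> (C -> B)) -> (B -> (~C | C))) & (B -> ((B -> B) & ~A)))) = max(0.66, 0) = 0.66
(((C -> A) | (~C | A)) & (A | (((C -> (C -> B)) -> (B -> (~C | C))) & (B -> ((B -> B) & ~A))))) = min(0.66, 0.66) = 0.66
((C -> A) -> (((C -> A) | (~C | A)) & (A | (((C -> (C -> B)) -> (B -> (~C | C))) & (B -> ((B -> B) & ~A)))))): 0.66 ≤ 0.66, so result = 1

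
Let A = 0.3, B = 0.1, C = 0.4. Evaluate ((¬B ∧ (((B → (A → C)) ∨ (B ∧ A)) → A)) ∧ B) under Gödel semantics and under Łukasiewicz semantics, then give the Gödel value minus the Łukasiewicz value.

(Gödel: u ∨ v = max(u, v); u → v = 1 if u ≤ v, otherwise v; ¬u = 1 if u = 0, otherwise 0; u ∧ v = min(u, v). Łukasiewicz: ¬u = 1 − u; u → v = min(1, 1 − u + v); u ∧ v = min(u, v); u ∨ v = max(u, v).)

Gödel evaluation:
  ¬B: Gödel ¬ of 0.1 = 0 (operand ≠ 0)
  (A → C): 0.3 ≤ 0.4, so result = 1
  (B → (A → C)): 0.1 ≤ 1, so result = 1
  (B ∧ A) = min(0.1, 0.3) = 0.1
  ((B → (A → C)) ∨ (B ∧ A)) = max(1, 0.1) = 1
  (((B → (A → C)) ∨ (B ∧ A)) → A): 1 > 0.3, so result = 0.3
  (¬B ∧ (((B → (A → C)) ∨ (B ∧ A)) → A)) = min(0, 0.3) = 0
  ((¬B ∧ (((B → (A → C)) ∨ (B ∧ A)) → A)) ∧ B) = min(0, 0.1) = 0
  Gödel value = 0
Łukasiewicz evaluation:
  ¬B: Łukasiewicz ¬ gives 1 − 0.1 = 0.9
  (A → C): min(1, 1 − 0.3 + 0.4) = 1
  (B → (A → C)): min(1, 1 − 0.1 + 1) = 1
  (B ∧ A) = min(0.1, 0.3) = 0.1
  ((B → (A → C)) ∨ (B ∧ A)) = max(1, 0.1) = 1
  (((B → (A → C)) ∨ (B ∧ A)) → A): min(1, 1 − 1 + 0.3) = 0.3
  (¬B ∧ (((B → (A → C)) ∨ (B ∧ A)) → A)) = min(0.9, 0.3) = 0.3
  ((¬B ∧ (((B → (A → C)) ∨ (B ∧ A)) → A)) ∧ B) = min(0.3, 0.1) = 0.1
  Łukasiewicz value = 0.1
Difference: 0 − 0.1 = -0.10

-0.10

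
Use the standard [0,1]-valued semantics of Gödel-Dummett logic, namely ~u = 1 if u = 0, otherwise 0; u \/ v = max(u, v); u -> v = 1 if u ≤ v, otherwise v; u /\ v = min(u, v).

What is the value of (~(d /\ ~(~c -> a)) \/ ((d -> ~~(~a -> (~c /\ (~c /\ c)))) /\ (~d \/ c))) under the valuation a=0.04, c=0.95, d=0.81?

~c: Gödel ¬ of 0.95 = 0 (operand ≠ 0)
(~c -> a): 0 ≤ 0.04, so result = 1
~(~c -> a): Gödel ¬ of 1 = 0 (operand ≠ 0)
(d /\ ~(~c -> a)) = min(0.81, 0) = 0
~(d /\ ~(~c -> a)): Gödel ¬ of 0 = 1 (operand is 0)
~a: Gödel ¬ of 0.04 = 0 (operand ≠ 0)
~c: Gödel ¬ of 0.95 = 0 (operand ≠ 0)
~c: Gödel ¬ of 0.95 = 0 (operand ≠ 0)
(~c /\ c) = min(0, 0.95) = 0
(~c /\ (~c /\ c)) = min(0, 0) = 0
(~a -> (~c /\ (~c /\ c))): 0 ≤ 0, so result = 1
~(~a -> (~c /\ (~c /\ c))): Gödel ¬ of 1 = 0 (operand ≠ 0)
~~(~a -> (~c /\ (~c /\ c))): Gödel ¬ of 0 = 1 (operand is 0)
(d -> ~~(~a -> (~c /\ (~c /\ c)))): 0.81 ≤ 1, so result = 1
~d: Gödel ¬ of 0.81 = 0 (operand ≠ 0)
(~d \/ c) = max(0, 0.95) = 0.95
((d -> ~~(~a -> (~c /\ (~c /\ c)))) /\ (~d \/ c)) = min(1, 0.95) = 0.95
(~(d /\ ~(~c -> a)) \/ ((d -> ~~(~a -> (~c /\ (~c /\ c)))) /\ (~d \/ c))) = max(1, 0.95) = 1

1.00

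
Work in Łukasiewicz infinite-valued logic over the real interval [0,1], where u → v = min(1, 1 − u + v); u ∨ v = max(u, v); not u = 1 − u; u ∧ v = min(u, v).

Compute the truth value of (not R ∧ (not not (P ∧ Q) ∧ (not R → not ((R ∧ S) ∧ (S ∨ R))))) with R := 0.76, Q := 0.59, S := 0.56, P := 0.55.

0.24

not R: Łukasiewicz ¬ gives 1 − 0.76 = 0.24
(P ∧ Q) = min(0.55, 0.59) = 0.55
not (P ∧ Q): Łukasiewicz ¬ gives 1 − 0.55 = 0.45
not not (P ∧ Q): Łukasiewicz ¬ gives 1 − 0.45 = 0.55
not R: Łukasiewicz ¬ gives 1 − 0.76 = 0.24
(R ∧ S) = min(0.76, 0.56) = 0.56
(S ∨ R) = max(0.56, 0.76) = 0.76
((R ∧ S) ∧ (S ∨ R)) = min(0.56, 0.76) = 0.56
not ((R ∧ S) ∧ (S ∨ R)): Łukasiewicz ¬ gives 1 − 0.56 = 0.44
(not R → not ((R ∧ S) ∧ (S ∨ R))): min(1, 1 − 0.24 + 0.44) = 1
(not not (P ∧ Q) ∧ (not R → not ((R ∧ S) ∧ (S ∨ R)))) = min(0.55, 1) = 0.55
(not R ∧ (not not (P ∧ Q) ∧ (not R → not ((R ∧ S) ∧ (S ∨ R))))) = min(0.24, 0.55) = 0.24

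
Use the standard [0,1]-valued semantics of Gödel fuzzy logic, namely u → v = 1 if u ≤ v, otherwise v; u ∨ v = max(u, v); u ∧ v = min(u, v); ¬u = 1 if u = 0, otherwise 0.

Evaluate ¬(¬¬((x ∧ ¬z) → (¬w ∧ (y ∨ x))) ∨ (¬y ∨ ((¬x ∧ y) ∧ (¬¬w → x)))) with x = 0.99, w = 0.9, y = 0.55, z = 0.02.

0.00

¬z: Gödel ¬ of 0.02 = 0 (operand ≠ 0)
(x ∧ ¬z) = min(0.99, 0) = 0
¬w: Gödel ¬ of 0.9 = 0 (operand ≠ 0)
(y ∨ x) = max(0.55, 0.99) = 0.99
(¬w ∧ (y ∨ x)) = min(0, 0.99) = 0
((x ∧ ¬z) → (¬w ∧ (y ∨ x))): 0 ≤ 0, so result = 1
¬((x ∧ ¬z) → (¬w ∧ (y ∨ x))): Gödel ¬ of 1 = 0 (operand ≠ 0)
¬¬((x ∧ ¬z) → (¬w ∧ (y ∨ x))): Gödel ¬ of 0 = 1 (operand is 0)
¬y: Gödel ¬ of 0.55 = 0 (operand ≠ 0)
¬x: Gödel ¬ of 0.99 = 0 (operand ≠ 0)
(¬x ∧ y) = min(0, 0.55) = 0
¬w: Gödel ¬ of 0.9 = 0 (operand ≠ 0)
¬¬w: Gödel ¬ of 0 = 1 (operand is 0)
(¬¬w → x): 1 > 0.99, so result = 0.99
((¬x ∧ y) ∧ (¬¬w → x)) = min(0, 0.99) = 0
(¬y ∨ ((¬x ∧ y) ∧ (¬¬w → x))) = max(0, 0) = 0
(¬¬((x ∧ ¬z) → (¬w ∧ (y ∨ x))) ∨ (¬y ∨ ((¬x ∧ y) ∧ (¬¬w → x)))) = max(1, 0) = 1
¬(¬¬((x ∧ ¬z) → (¬w ∧ (y ∨ x))) ∨ (¬y ∨ ((¬x ∧ y) ∧ (¬¬w → x)))): Gödel ¬ of 1 = 0 (operand ≠ 0)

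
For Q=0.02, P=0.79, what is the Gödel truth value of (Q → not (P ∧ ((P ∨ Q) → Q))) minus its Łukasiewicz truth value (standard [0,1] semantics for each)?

Gödel evaluation:
  (P ∨ Q) = max(0.79, 0.02) = 0.79
  ((P ∨ Q) → Q): 0.79 > 0.02, so result = 0.02
  (P ∧ ((P ∨ Q) → Q)) = min(0.79, 0.02) = 0.02
  not (P ∧ ((P ∨ Q) → Q)): Gödel ¬ of 0.02 = 0 (operand ≠ 0)
  (Q → not (P ∧ ((P ∨ Q) → Q))): 0.02 > 0, so result = 0
  Gödel value = 0
Łukasiewicz evaluation:
  (P ∨ Q) = max(0.79, 0.02) = 0.79
  ((P ∨ Q) → Q): min(1, 1 − 0.79 + 0.02) = 0.23
  (P ∧ ((P ∨ Q) → Q)) = min(0.79, 0.23) = 0.23
  not (P ∧ ((P ∨ Q) → Q)): Łukasiewicz ¬ gives 1 − 0.23 = 0.77
  (Q → not (P ∧ ((P ∨ Q) → Q))): min(1, 1 − 0.02 + 0.77) = 1
  Łukasiewicz value = 1
Difference: 0 − 1 = -1.00

-1.00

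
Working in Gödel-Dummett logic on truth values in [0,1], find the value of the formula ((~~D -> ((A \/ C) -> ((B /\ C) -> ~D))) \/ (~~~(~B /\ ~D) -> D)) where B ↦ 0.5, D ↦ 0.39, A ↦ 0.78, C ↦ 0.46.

0.39

~D: Gödel ¬ of 0.39 = 0 (operand ≠ 0)
~~D: Gödel ¬ of 0 = 1 (operand is 0)
(A \/ C) = max(0.78, 0.46) = 0.78
(B /\ C) = min(0.5, 0.46) = 0.46
~D: Gödel ¬ of 0.39 = 0 (operand ≠ 0)
((B /\ C) -> ~D): 0.46 > 0, so result = 0
((A \/ C) -> ((B /\ C) -> ~D)): 0.78 > 0, so result = 0
(~~D -> ((A \/ C) -> ((B /\ C) -> ~D))): 1 > 0, so result = 0
~B: Gödel ¬ of 0.5 = 0 (operand ≠ 0)
~D: Gödel ¬ of 0.39 = 0 (operand ≠ 0)
(~B /\ ~D) = min(0, 0) = 0
~(~B /\ ~D): Gödel ¬ of 0 = 1 (operand is 0)
~~(~B /\ ~D): Gödel ¬ of 1 = 0 (operand ≠ 0)
~~~(~B /\ ~D): Gödel ¬ of 0 = 1 (operand is 0)
(~~~(~B /\ ~D) -> D): 1 > 0.39, so result = 0.39
((~~D -> ((A \/ C) -> ((B /\ C) -> ~D))) \/ (~~~(~B /\ ~D) -> D)) = max(0, 0.39) = 0.39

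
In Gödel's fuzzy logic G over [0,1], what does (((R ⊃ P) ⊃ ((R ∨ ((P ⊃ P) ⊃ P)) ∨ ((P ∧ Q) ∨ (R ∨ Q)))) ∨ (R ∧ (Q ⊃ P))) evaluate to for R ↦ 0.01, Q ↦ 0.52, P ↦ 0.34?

(R ⊃ P): 0.01 ≤ 0.34, so result = 1
(P ⊃ P): 0.34 ≤ 0.34, so result = 1
((P ⊃ P) ⊃ P): 1 > 0.34, so result = 0.34
(R ∨ ((P ⊃ P) ⊃ P)) = max(0.01, 0.34) = 0.34
(P ∧ Q) = min(0.34, 0.52) = 0.34
(R ∨ Q) = max(0.01, 0.52) = 0.52
((P ∧ Q) ∨ (R ∨ Q)) = max(0.34, 0.52) = 0.52
((R ∨ ((P ⊃ P) ⊃ P)) ∨ ((P ∧ Q) ∨ (R ∨ Q))) = max(0.34, 0.52) = 0.52
((R ⊃ P) ⊃ ((R ∨ ((P ⊃ P) ⊃ P)) ∨ ((P ∧ Q) ∨ (R ∨ Q)))): 1 > 0.52, so result = 0.52
(Q ⊃ P): 0.52 > 0.34, so result = 0.34
(R ∧ (Q ⊃ P)) = min(0.01, 0.34) = 0.01
(((R ⊃ P) ⊃ ((R ∨ ((P ⊃ P) ⊃ P)) ∨ ((P ∧ Q) ∨ (R ∨ Q)))) ∨ (R ∧ (Q ⊃ P))) = max(0.52, 0.01) = 0.52

0.52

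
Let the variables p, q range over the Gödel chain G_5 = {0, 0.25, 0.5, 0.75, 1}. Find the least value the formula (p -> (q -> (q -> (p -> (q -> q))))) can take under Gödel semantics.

1.00

Every assignment gives 1. For instance at p = 0, q = 0:
  (q -> q): 0 ≤ 0, so result = 1
  (p -> (q -> q)): 0 ≤ 1, so result = 1
  (q -> (p -> (q -> q))): 0 ≤ 1, so result = 1
  (q -> (q -> (p -> (q -> q)))): 0 ≤ 1, so result = 1
  (p -> (q -> (q -> (p -> (q -> q))))): 0 ≤ 1, so result = 1
All 25 assignments give value 1 — the formula is a G_5-tautology.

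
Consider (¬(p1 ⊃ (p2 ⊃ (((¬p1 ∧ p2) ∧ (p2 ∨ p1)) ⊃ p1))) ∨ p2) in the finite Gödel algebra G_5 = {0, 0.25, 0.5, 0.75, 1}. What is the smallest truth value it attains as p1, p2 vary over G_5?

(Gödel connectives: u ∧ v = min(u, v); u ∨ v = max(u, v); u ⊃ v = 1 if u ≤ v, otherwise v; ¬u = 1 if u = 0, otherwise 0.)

The minimum is attained at p1 = 0, p2 = 0:
  ¬p1: Gödel ¬ of 0 = 1 (operand is 0)
  (¬p1 ∧ p2) = min(1, 0) = 0
  (p2 ∨ p1) = max(0, 0) = 0
  ((¬p1 ∧ p2) ∧ (p2 ∨ p1)) = min(0, 0) = 0
  (((¬p1 ∧ p2) ∧ (p2 ∨ p1)) ⊃ p1): 0 ≤ 0, so result = 1
  (p2 ⊃ (((¬p1 ∧ p2) ∧ (p2 ∨ p1)) ⊃ p1)): 0 ≤ 1, so result = 1
  (p1 ⊃ (p2 ⊃ (((¬p1 ∧ p2) ∧ (p2 ∨ p1)) ⊃ p1))): 0 ≤ 1, so result = 1
  ¬(p1 ⊃ (p2 ⊃ (((¬p1 ∧ p2) ∧ (p2 ∨ p1)) ⊃ p1))): Gödel ¬ of 1 = 0 (operand ≠ 0)
  (¬(p1 ⊃ (p2 ⊃ (((¬p1 ∧ p2) ∧ (p2 ∨ p1)) ⊃ p1))) ∨ p2) = max(0, 0) = 0
Checking all 25 assignments confirms none give a value below 0.00.

0.00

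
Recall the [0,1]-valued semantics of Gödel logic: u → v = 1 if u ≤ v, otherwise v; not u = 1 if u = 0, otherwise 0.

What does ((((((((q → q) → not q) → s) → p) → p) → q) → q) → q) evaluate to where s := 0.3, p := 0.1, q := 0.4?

0.40

(q → q): 0.4 ≤ 0.4, so result = 1
not q: Gödel ¬ of 0.4 = 0 (operand ≠ 0)
((q → q) → not q): 1 > 0, so result = 0
(((q → q) → not q) → s): 0 ≤ 0.3, so result = 1
((((q → q) → not q) → s) → p): 1 > 0.1, so result = 0.1
(((((q → q) → not q) → s) → p) → p): 0.1 ≤ 0.1, so result = 1
((((((q → q) → not q) → s) → p) → p) → q): 1 > 0.4, so result = 0.4
(((((((q → q) → not q) → s) → p) → p) → q) → q): 0.4 ≤ 0.4, so result = 1
((((((((q → q) → not q) → s) → p) → p) → q) → q) → q): 1 > 0.4, so result = 0.4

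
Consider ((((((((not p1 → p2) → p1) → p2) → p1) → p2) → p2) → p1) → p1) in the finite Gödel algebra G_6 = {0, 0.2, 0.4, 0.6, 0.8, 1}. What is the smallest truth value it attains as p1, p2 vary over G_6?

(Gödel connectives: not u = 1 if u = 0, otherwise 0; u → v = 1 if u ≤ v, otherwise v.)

0.20

The minimum is attained at p1 = 0.2, p2 = 0.2:
  not p1: Gödel ¬ of 0.2 = 0 (operand ≠ 0)
  (not p1 → p2): 0 ≤ 0.2, so result = 1
  ((not p1 → p2) → p1): 1 > 0.2, so result = 0.2
  (((not p1 → p2) → p1) → p2): 0.2 ≤ 0.2, so result = 1
  ((((not p1 → p2) → p1) → p2) → p1): 1 > 0.2, so result = 0.2
  (((((not p1 → p2) → p1) → p2) → p1) → p2): 0.2 ≤ 0.2, so result = 1
  ((((((not p1 → p2) → p1) → p2) → p1) → p2) → p2): 1 > 0.2, so result = 0.2
  (((((((not p1 → p2) → p1) → p2) → p1) → p2) → p2) → p1): 0.2 ≤ 0.2, so result = 1
  ((((((((not p1 → p2) → p1) → p2) → p1) → p2) → p2) → p1) → p1): 1 > 0.2, so result = 0.2
Checking all 36 assignments confirms none give a value below 0.20.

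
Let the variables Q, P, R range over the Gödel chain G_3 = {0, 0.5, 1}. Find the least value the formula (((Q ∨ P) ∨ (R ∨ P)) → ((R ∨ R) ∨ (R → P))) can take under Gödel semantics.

0.50

The minimum is attained at Q = 1, P = 0, R = 0.5:
  (Q ∨ P) = max(1, 0) = 1
  (R ∨ P) = max(0.5, 0) = 0.5
  ((Q ∨ P) ∨ (R ∨ P)) = max(1, 0.5) = 1
  (R ∨ R) = max(0.5, 0.5) = 0.5
  (R → P): 0.5 > 0, so result = 0
  ((R ∨ R) ∨ (R → P)) = max(0.5, 0) = 0.5
  (((Q ∨ P) ∨ (R ∨ P)) → ((R ∨ R) ∨ (R → P))): 1 > 0.5, so result = 0.5
Checking all 27 assignments confirms none give a value below 0.50.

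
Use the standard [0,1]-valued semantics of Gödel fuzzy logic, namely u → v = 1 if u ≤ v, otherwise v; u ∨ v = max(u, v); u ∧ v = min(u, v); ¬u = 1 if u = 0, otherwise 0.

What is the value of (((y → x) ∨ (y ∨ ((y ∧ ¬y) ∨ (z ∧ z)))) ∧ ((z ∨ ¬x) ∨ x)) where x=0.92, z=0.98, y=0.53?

(y → x): 0.53 ≤ 0.92, so result = 1
¬y: Gödel ¬ of 0.53 = 0 (operand ≠ 0)
(y ∧ ¬y) = min(0.53, 0) = 0
(z ∧ z) = min(0.98, 0.98) = 0.98
((y ∧ ¬y) ∨ (z ∧ z)) = max(0, 0.98) = 0.98
(y ∨ ((y ∧ ¬y) ∨ (z ∧ z))) = max(0.53, 0.98) = 0.98
((y → x) ∨ (y ∨ ((y ∧ ¬y) ∨ (z ∧ z)))) = max(1, 0.98) = 1
¬x: Gödel ¬ of 0.92 = 0 (operand ≠ 0)
(z ∨ ¬x) = max(0.98, 0) = 0.98
((z ∨ ¬x) ∨ x) = max(0.98, 0.92) = 0.98
(((y → x) ∨ (y ∨ ((y ∧ ¬y) ∨ (z ∧ z)))) ∧ ((z ∨ ¬x) ∨ x)) = min(1, 0.98) = 0.98

0.98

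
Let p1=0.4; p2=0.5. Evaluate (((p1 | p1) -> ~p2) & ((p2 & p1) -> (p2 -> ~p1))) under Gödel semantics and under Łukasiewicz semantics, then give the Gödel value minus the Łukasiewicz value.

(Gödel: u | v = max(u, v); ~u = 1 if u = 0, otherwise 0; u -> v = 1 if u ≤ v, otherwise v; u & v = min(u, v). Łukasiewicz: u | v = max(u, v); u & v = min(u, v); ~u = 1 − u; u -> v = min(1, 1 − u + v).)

Gödel evaluation:
  (p1 | p1) = max(0.4, 0.4) = 0.4
  ~p2: Gödel ¬ of 0.5 = 0 (operand ≠ 0)
  ((p1 | p1) -> ~p2): 0.4 > 0, so result = 0
  (p2 & p1) = min(0.5, 0.4) = 0.4
  ~p1: Gödel ¬ of 0.4 = 0 (operand ≠ 0)
  (p2 -> ~p1): 0.5 > 0, so result = 0
  ((p2 & p1) -> (p2 -> ~p1)): 0.4 > 0, so result = 0
  (((p1 | p1) -> ~p2) & ((p2 & p1) -> (p2 -> ~p1))) = min(0, 0) = 0
  Gödel value = 0
Łukasiewicz evaluation:
  (p1 | p1) = max(0.4, 0.4) = 0.4
  ~p2: Łukasiewicz ¬ gives 1 − 0.5 = 0.5
  ((p1 | p1) -> ~p2): min(1, 1 − 0.4 + 0.5) = 1
  (p2 & p1) = min(0.5, 0.4) = 0.4
  ~p1: Łukasiewicz ¬ gives 1 − 0.4 = 0.6
  (p2 -> ~p1): min(1, 1 − 0.5 + 0.6) = 1
  ((p2 & p1) -> (p2 -> ~p1)): min(1, 1 − 0.4 + 1) = 1
  (((p1 | p1) -> ~p2) & ((p2 & p1) -> (p2 -> ~p1))) = min(1, 1) = 1
  Łukasiewicz value = 1
Difference: 0 − 1 = -1.00

-1.00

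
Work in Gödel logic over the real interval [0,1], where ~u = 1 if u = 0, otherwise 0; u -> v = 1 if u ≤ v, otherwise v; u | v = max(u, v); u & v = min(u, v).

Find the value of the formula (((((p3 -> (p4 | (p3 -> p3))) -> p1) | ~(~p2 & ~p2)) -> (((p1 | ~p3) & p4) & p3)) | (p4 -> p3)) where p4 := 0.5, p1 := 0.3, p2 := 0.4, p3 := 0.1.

0.10

(p3 -> p3): 0.1 ≤ 0.1, so result = 1
(p4 | (p3 -> p3)) = max(0.5, 1) = 1
(p3 -> (p4 | (p3 -> p3))): 0.1 ≤ 1, so result = 1
((p3 -> (p4 | (p3 -> p3))) -> p1): 1 > 0.3, so result = 0.3
~p2: Gödel ¬ of 0.4 = 0 (operand ≠ 0)
~p2: Gödel ¬ of 0.4 = 0 (operand ≠ 0)
(~p2 & ~p2) = min(0, 0) = 0
~(~p2 & ~p2): Gödel ¬ of 0 = 1 (operand is 0)
(((p3 -> (p4 | (p3 -> p3))) -> p1) | ~(~p2 & ~p2)) = max(0.3, 1) = 1
~p3: Gödel ¬ of 0.1 = 0 (operand ≠ 0)
(p1 | ~p3) = max(0.3, 0) = 0.3
((p1 | ~p3) & p4) = min(0.3, 0.5) = 0.3
(((p1 | ~p3) & p4) & p3) = min(0.3, 0.1) = 0.1
((((p3 -> (p4 | (p3 -> p3))) -> p1) | ~(~p2 & ~p2)) -> (((p1 | ~p3) & p4) & p3)): 1 > 0.1, so result = 0.1
(p4 -> p3): 0.5 > 0.1, so result = 0.1
(((((p3 -> (p4 | (p3 -> p3))) -> p1) | ~(~p2 & ~p2)) -> (((p1 | ~p3) & p4) & p3)) | (p4 -> p3)) = max(0.1, 0.1) = 0.1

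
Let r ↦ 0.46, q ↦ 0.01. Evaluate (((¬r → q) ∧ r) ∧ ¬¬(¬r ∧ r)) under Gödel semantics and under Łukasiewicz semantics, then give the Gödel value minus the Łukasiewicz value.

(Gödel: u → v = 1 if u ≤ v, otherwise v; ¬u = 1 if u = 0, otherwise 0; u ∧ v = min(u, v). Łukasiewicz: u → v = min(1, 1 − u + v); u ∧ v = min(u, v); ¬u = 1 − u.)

Gödel evaluation:
  ¬r: Gödel ¬ of 0.46 = 0 (operand ≠ 0)
  (¬r → q): 0 ≤ 0.01, so result = 1
  ((¬r → q) ∧ r) = min(1, 0.46) = 0.46
  ¬r: Gödel ¬ of 0.46 = 0 (operand ≠ 0)
  (¬r ∧ r) = min(0, 0.46) = 0
  ¬(¬r ∧ r): Gödel ¬ of 0 = 1 (operand is 0)
  ¬¬(¬r ∧ r): Gödel ¬ of 1 = 0 (operand ≠ 0)
  (((¬r → q) ∧ r) ∧ ¬¬(¬r ∧ r)) = min(0.46, 0) = 0
  Gödel value = 0
Łukasiewicz evaluation:
  ¬r: Łukasiewicz ¬ gives 1 − 0.46 = 0.54
  (¬r → q): min(1, 1 − 0.54 + 0.01) = 0.47
  ((¬r → q) ∧ r) = min(0.47, 0.46) = 0.46
  ¬r: Łukasiewicz ¬ gives 1 − 0.46 = 0.54
  (¬r ∧ r) = min(0.54, 0.46) = 0.46
  ¬(¬r ∧ r): Łukasiewicz ¬ gives 1 − 0.46 = 0.54
  ¬¬(¬r ∧ r): Łukasiewicz ¬ gives 1 − 0.54 = 0.46
  (((¬r → q) ∧ r) ∧ ¬¬(¬r ∧ r)) = min(0.46, 0.46) = 0.46
  Łukasiewicz value = 0.46
Difference: 0 − 0.46 = -0.46

-0.46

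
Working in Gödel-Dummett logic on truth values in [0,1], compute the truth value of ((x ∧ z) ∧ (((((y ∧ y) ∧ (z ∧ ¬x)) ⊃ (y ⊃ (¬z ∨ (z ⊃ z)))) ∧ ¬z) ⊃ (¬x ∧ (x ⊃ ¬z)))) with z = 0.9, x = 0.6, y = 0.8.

(x ∧ z) = min(0.6, 0.9) = 0.6
(y ∧ y) = min(0.8, 0.8) = 0.8
¬x: Gödel ¬ of 0.6 = 0 (operand ≠ 0)
(z ∧ ¬x) = min(0.9, 0) = 0
((y ∧ y) ∧ (z ∧ ¬x)) = min(0.8, 0) = 0
¬z: Gödel ¬ of 0.9 = 0 (operand ≠ 0)
(z ⊃ z): 0.9 ≤ 0.9, so result = 1
(¬z ∨ (z ⊃ z)) = max(0, 1) = 1
(y ⊃ (¬z ∨ (z ⊃ z))): 0.8 ≤ 1, so result = 1
(((y ∧ y) ∧ (z ∧ ¬x)) ⊃ (y ⊃ (¬z ∨ (z ⊃ z)))): 0 ≤ 1, so result = 1
¬z: Gödel ¬ of 0.9 = 0 (operand ≠ 0)
((((y ∧ y) ∧ (z ∧ ¬x)) ⊃ (y ⊃ (¬z ∨ (z ⊃ z)))) ∧ ¬z) = min(1, 0) = 0
¬x: Gödel ¬ of 0.6 = 0 (operand ≠ 0)
¬z: Gödel ¬ of 0.9 = 0 (operand ≠ 0)
(x ⊃ ¬z): 0.6 > 0, so result = 0
(¬x ∧ (x ⊃ ¬z)) = min(0, 0) = 0
(((((y ∧ y) ∧ (z ∧ ¬x)) ⊃ (y ⊃ (¬z ∨ (z ⊃ z)))) ∧ ¬z) ⊃ (¬x ∧ (x ⊃ ¬z))): 0 ≤ 0, so result = 1
((x ∧ z) ∧ (((((y ∧ y) ∧ (z ∧ ¬x)) ⊃ (y ⊃ (¬z ∨ (z ⊃ z)))) ∧ ¬z) ⊃ (¬x ∧ (x ⊃ ¬z)))) = min(0.6, 1) = 0.6

0.60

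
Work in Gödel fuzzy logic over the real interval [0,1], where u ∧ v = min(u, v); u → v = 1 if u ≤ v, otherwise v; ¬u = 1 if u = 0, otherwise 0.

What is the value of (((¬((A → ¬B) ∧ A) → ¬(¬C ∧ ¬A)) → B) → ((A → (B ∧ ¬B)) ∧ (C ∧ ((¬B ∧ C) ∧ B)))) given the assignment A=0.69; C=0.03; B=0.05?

¬B: Gödel ¬ of 0.05 = 0 (operand ≠ 0)
(A → ¬B): 0.69 > 0, so result = 0
((A → ¬B) ∧ A) = min(0, 0.69) = 0
¬((A → ¬B) ∧ A): Gödel ¬ of 0 = 1 (operand is 0)
¬C: Gödel ¬ of 0.03 = 0 (operand ≠ 0)
¬A: Gödel ¬ of 0.69 = 0 (operand ≠ 0)
(¬C ∧ ¬A) = min(0, 0) = 0
¬(¬C ∧ ¬A): Gödel ¬ of 0 = 1 (operand is 0)
(¬((A → ¬B) ∧ A) → ¬(¬C ∧ ¬A)): 1 ≤ 1, so result = 1
((¬((A → ¬B) ∧ A) → ¬(¬C ∧ ¬A)) → B): 1 > 0.05, so result = 0.05
¬B: Gödel ¬ of 0.05 = 0 (operand ≠ 0)
(B ∧ ¬B) = min(0.05, 0) = 0
(A → (B ∧ ¬B)): 0.69 > 0, so result = 0
¬B: Gödel ¬ of 0.05 = 0 (operand ≠ 0)
(¬B ∧ C) = min(0, 0.03) = 0
((¬B ∧ C) ∧ B) = min(0, 0.05) = 0
(C ∧ ((¬B ∧ C) ∧ B)) = min(0.03, 0) = 0
((A → (B ∧ ¬B)) ∧ (C ∧ ((¬B ∧ C) ∧ B))) = min(0, 0) = 0
(((¬((A → ¬B) ∧ A) → ¬(¬C ∧ ¬A)) → B) → ((A → (B ∧ ¬B)) ∧ (C ∧ ((¬B ∧ C) ∧ B)))): 0.05 > 0, so result = 0

0.00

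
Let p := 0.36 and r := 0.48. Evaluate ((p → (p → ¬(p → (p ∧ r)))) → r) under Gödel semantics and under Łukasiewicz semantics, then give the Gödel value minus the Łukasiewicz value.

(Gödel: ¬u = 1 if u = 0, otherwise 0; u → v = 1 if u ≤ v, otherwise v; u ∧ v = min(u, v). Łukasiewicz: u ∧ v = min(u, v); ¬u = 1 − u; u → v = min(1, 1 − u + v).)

0.52

Gödel evaluation:
  (p ∧ r) = min(0.36, 0.48) = 0.36
  (p → (p ∧ r)): 0.36 ≤ 0.36, so result = 1
  ¬(p → (p ∧ r)): Gödel ¬ of 1 = 0 (operand ≠ 0)
  (p → ¬(p → (p ∧ r))): 0.36 > 0, so result = 0
  (p → (p → ¬(p → (p ∧ r)))): 0.36 > 0, so result = 0
  ((p → (p → ¬(p → (p ∧ r)))) → r): 0 ≤ 0.48, so result = 1
  Gödel value = 1
Łukasiewicz evaluation:
  (p ∧ r) = min(0.36, 0.48) = 0.36
  (p → (p ∧ r)): min(1, 1 − 0.36 + 0.36) = 1
  ¬(p → (p ∧ r)): Łukasiewicz ¬ gives 1 − 1 = 0
  (p → ¬(p → (p ∧ r))): min(1, 1 − 0.36 + 0) = 0.64
  (p → (p → ¬(p → (p ∧ r)))): min(1, 1 − 0.36 + 0.64) = 1
  ((p → (p → ¬(p → (p ∧ r)))) → r): min(1, 1 − 1 + 0.48) = 0.48
  Łukasiewicz value = 0.48
Difference: 1 − 0.48 = 0.52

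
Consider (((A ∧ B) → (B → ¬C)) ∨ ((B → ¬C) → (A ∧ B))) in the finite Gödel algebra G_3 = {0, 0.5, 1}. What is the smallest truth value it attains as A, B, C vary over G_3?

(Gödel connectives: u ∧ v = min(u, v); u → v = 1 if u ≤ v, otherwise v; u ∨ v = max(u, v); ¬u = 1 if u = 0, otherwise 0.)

Every assignment gives 1. For instance at A = 0, B = 0, C = 0:
  (A ∧ B) = min(0, 0) = 0
  ¬C: Gödel ¬ of 0 = 1 (operand is 0)
  (B → ¬C): 0 ≤ 1, so result = 1
  ((A ∧ B) → (B → ¬C)): 0 ≤ 1, so result = 1
  ¬C: Gödel ¬ of 0 = 1 (operand is 0)
  (B → ¬C): 0 ≤ 1, so result = 1
  (A ∧ B) = min(0, 0) = 0
  ((B → ¬C) → (A ∧ B)): 1 > 0, so result = 0
  (((A ∧ B) → (B → ¬C)) ∨ ((B → ¬C) → (A ∧ B))) = max(1, 0) = 1
All 27 assignments give value 1 — the formula is a G_3-tautology.

1.00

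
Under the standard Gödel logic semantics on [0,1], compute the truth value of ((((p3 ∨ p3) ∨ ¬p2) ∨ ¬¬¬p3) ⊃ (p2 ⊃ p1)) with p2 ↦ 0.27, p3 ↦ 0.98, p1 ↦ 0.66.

1.00

(p3 ∨ p3) = max(0.98, 0.98) = 0.98
¬p2: Gödel ¬ of 0.27 = 0 (operand ≠ 0)
((p3 ∨ p3) ∨ ¬p2) = max(0.98, 0) = 0.98
¬p3: Gödel ¬ of 0.98 = 0 (operand ≠ 0)
¬¬p3: Gödel ¬ of 0 = 1 (operand is 0)
¬¬¬p3: Gödel ¬ of 1 = 0 (operand ≠ 0)
(((p3 ∨ p3) ∨ ¬p2) ∨ ¬¬¬p3) = max(0.98, 0) = 0.98
(p2 ⊃ p1): 0.27 ≤ 0.66, so result = 1
((((p3 ∨ p3) ∨ ¬p2) ∨ ¬¬¬p3) ⊃ (p2 ⊃ p1)): 0.98 ≤ 1, so result = 1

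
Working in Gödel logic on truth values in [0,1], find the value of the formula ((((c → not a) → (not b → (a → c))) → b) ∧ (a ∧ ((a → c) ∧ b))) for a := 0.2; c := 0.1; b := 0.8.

not a: Gödel ¬ of 0.2 = 0 (operand ≠ 0)
(c → not a): 0.1 > 0, so result = 0
not b: Gödel ¬ of 0.8 = 0 (operand ≠ 0)
(a → c): 0.2 > 0.1, so result = 0.1
(not b → (a → c)): 0 ≤ 0.1, so result = 1
((c → not a) → (not b → (a → c))): 0 ≤ 1, so result = 1
(((c → not a) → (not b → (a → c))) → b): 1 > 0.8, so result = 0.8
(a → c): 0.2 > 0.1, so result = 0.1
((a → c) ∧ b) = min(0.1, 0.8) = 0.1
(a ∧ ((a → c) ∧ b)) = min(0.2, 0.1) = 0.1
((((c → not a) → (not b → (a → c))) → b) ∧ (a ∧ ((a → c) ∧ b))) = min(0.8, 0.1) = 0.1

0.10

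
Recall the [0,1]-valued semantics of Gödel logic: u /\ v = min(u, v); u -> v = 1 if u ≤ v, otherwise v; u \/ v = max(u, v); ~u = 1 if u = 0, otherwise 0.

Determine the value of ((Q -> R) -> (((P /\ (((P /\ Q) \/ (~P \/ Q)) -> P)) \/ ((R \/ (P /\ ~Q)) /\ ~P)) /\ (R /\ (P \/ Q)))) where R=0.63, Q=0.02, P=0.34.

(Q -> R): 0.02 ≤ 0.63, so result = 1
(P /\ Q) = min(0.34, 0.02) = 0.02
~P: Gödel ¬ of 0.34 = 0 (operand ≠ 0)
(~P \/ Q) = max(0, 0.02) = 0.02
((P /\ Q) \/ (~P \/ Q)) = max(0.02, 0.02) = 0.02
(((P /\ Q) \/ (~P \/ Q)) -> P): 0.02 ≤ 0.34, so result = 1
(P /\ (((P /\ Q) \/ (~P \/ Q)) -> P)) = min(0.34, 1) = 0.34
~Q: Gödel ¬ of 0.02 = 0 (operand ≠ 0)
(P /\ ~Q) = min(0.34, 0) = 0
(R \/ (P /\ ~Q)) = max(0.63, 0) = 0.63
~P: Gödel ¬ of 0.34 = 0 (operand ≠ 0)
((R \/ (P /\ ~Q)) /\ ~P) = min(0.63, 0) = 0
((P /\ (((P /\ Q) \/ (~P \/ Q)) -> P)) \/ ((R \/ (P /\ ~Q)) /\ ~P)) = max(0.34, 0) = 0.34
(P \/ Q) = max(0.34, 0.02) = 0.34
(R /\ (P \/ Q)) = min(0.63, 0.34) = 0.34
(((P /\ (((P /\ Q) \/ (~P \/ Q)) -> P)) \/ ((R \/ (P /\ ~Q)) /\ ~P)) /\ (R /\ (P \/ Q))) = min(0.34, 0.34) = 0.34
((Q -> R) -> (((P /\ (((P /\ Q) \/ (~P \/ Q)) -> P)) \/ ((R \/ (P /\ ~Q)) /\ ~P)) /\ (R /\ (P \/ Q)))): 1 > 0.34, so result = 0.34

0.34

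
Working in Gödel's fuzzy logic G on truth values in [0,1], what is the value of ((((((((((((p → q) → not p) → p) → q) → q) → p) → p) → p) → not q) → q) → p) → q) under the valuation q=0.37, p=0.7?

0.37

(p → q): 0.7 > 0.37, so result = 0.37
not p: Gödel ¬ of 0.7 = 0 (operand ≠ 0)
((p → q) → not p): 0.37 > 0, so result = 0
(((p → q) → not p) → p): 0 ≤ 0.7, so result = 1
((((p → q) → not p) → p) → q): 1 > 0.37, so result = 0.37
(((((p → q) → not p) → p) → q) → q): 0.37 ≤ 0.37, so result = 1
((((((p → q) → not p) → p) → q) → q) → p): 1 > 0.7, so result = 0.7
(((((((p → q) → not p) → p) → q) → q) → p) → p): 0.7 ≤ 0.7, so result = 1
((((((((p → q) → not p) → p) → q) → q) → p) → p) → p): 1 > 0.7, so result = 0.7
not q: Gödel ¬ of 0.37 = 0 (operand ≠ 0)
(((((((((p → q) → not p) → p) → q) → q) → p) → p) → p) → not q): 0.7 > 0, so result = 0
((((((((((p → q) → not p) → p) → q) → q) → p) → p) → p) → not q) → q): 0 ≤ 0.37, so result = 1
(((((((((((p → q) → not p) → p) → q) → q) → p) → p) → p) → not q) → q) → p): 1 > 0.7, so result = 0.7
((((((((((((p → q) → not p) → p) → q) → q) → p) → p) → p) → not q) → q) → p) → q): 0.7 > 0.37, so result = 0.37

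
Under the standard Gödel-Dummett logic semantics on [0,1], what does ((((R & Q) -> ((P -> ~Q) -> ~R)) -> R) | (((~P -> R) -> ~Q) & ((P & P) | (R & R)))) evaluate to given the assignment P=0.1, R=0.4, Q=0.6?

0.40

(R & Q) = min(0.4, 0.6) = 0.4
~Q: Gödel ¬ of 0.6 = 0 (operand ≠ 0)
(P -> ~Q): 0.1 > 0, so result = 0
~R: Gödel ¬ of 0.4 = 0 (operand ≠ 0)
((P -> ~Q) -> ~R): 0 ≤ 0, so result = 1
((R & Q) -> ((P -> ~Q) -> ~R)): 0.4 ≤ 1, so result = 1
(((R & Q) -> ((P -> ~Q) -> ~R)) -> R): 1 > 0.4, so result = 0.4
~P: Gödel ¬ of 0.1 = 0 (operand ≠ 0)
(~P -> R): 0 ≤ 0.4, so result = 1
~Q: Gödel ¬ of 0.6 = 0 (operand ≠ 0)
((~P -> R) -> ~Q): 1 > 0, so result = 0
(P & P) = min(0.1, 0.1) = 0.1
(R & R) = min(0.4, 0.4) = 0.4
((P & P) | (R & R)) = max(0.1, 0.4) = 0.4
(((~P -> R) -> ~Q) & ((P & P) | (R & R))) = min(0, 0.4) = 0
((((R & Q) -> ((P -> ~Q) -> ~R)) -> R) | (((~P -> R) -> ~Q) & ((P & P) | (R & R)))) = max(0.4, 0) = 0.4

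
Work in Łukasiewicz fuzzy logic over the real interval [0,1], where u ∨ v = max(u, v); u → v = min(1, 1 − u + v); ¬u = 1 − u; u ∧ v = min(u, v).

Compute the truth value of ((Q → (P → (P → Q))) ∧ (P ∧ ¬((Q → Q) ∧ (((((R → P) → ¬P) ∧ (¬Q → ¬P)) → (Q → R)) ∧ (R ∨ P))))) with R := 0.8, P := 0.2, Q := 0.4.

0.20

(P → Q): min(1, 1 − 0.2 + 0.4) = 1
(P → (P → Q)): min(1, 1 − 0.2 + 1) = 1
(Q → (P → (P → Q))): min(1, 1 − 0.4 + 1) = 1
(Q → Q): min(1, 1 − 0.4 + 0.4) = 1
(R → P): min(1, 1 − 0.8 + 0.2) = 0.4
¬P: Łukasiewicz ¬ gives 1 − 0.2 = 0.8
((R → P) → ¬P): min(1, 1 − 0.4 + 0.8) = 1
¬Q: Łukasiewicz ¬ gives 1 − 0.4 = 0.6
¬P: Łukasiewicz ¬ gives 1 − 0.2 = 0.8
(¬Q → ¬P): min(1, 1 − 0.6 + 0.8) = 1
(((R → P) → ¬P) ∧ (¬Q → ¬P)) = min(1, 1) = 1
(Q → R): min(1, 1 − 0.4 + 0.8) = 1
((((R → P) → ¬P) ∧ (¬Q → ¬P)) → (Q → R)): min(1, 1 − 1 + 1) = 1
(R ∨ P) = max(0.8, 0.2) = 0.8
(((((R → P) → ¬P) ∧ (¬Q → ¬P)) → (Q → R)) ∧ (R ∨ P)) = min(1, 0.8) = 0.8
((Q → Q) ∧ (((((R → P) → ¬P) ∧ (¬Q → ¬P)) → (Q → R)) ∧ (R ∨ P))) = min(1, 0.8) = 0.8
¬((Q → Q) ∧ (((((R → P) → ¬P) ∧ (¬Q → ¬P)) → (Q → R)) ∧ (R ∨ P))): Łukasiewicz ¬ gives 1 − 0.8 = 0.2
(P ∧ ¬((Q → Q) ∧ (((((R → P) → ¬P) ∧ (¬Q → ¬P)) → (Q → R)) ∧ (R ∨ P)))) = min(0.2, 0.2) = 0.2
((Q → (P → (P → Q))) ∧ (P ∧ ¬((Q → Q) ∧ (((((R → P) → ¬P) ∧ (¬Q → ¬P)) → (Q → R)) ∧ (R ∨ P))))) = min(1, 0.2) = 0.2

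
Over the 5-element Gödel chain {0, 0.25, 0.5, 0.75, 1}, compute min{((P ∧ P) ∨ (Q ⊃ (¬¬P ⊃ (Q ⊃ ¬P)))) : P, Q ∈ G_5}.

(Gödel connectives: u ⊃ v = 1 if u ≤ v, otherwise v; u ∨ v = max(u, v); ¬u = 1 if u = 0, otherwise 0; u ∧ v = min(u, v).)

The minimum is attained at P = 0.25, Q = 0.25:
  (P ∧ P) = min(0.25, 0.25) = 0.25
  ¬P: Gödel ¬ of 0.25 = 0 (operand ≠ 0)
  ¬¬P: Gödel ¬ of 0 = 1 (operand is 0)
  ¬P: Gödel ¬ of 0.25 = 0 (operand ≠ 0)
  (Q ⊃ ¬P): 0.25 > 0, so result = 0
  (¬¬P ⊃ (Q ⊃ ¬P)): 1 > 0, so result = 0
  (Q ⊃ (¬¬P ⊃ (Q ⊃ ¬P))): 0.25 > 0, so result = 0
  ((P ∧ P) ∨ (Q ⊃ (¬¬P ⊃ (Q ⊃ ¬P)))) = max(0.25, 0) = 0.25
Checking all 25 assignments confirms none give a value below 0.25.

0.25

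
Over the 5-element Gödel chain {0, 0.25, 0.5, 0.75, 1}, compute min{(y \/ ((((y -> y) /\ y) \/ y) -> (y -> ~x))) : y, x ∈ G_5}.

0.25

The minimum is attained at y = 0.25, x = 0.25:
  (y -> y): 0.25 ≤ 0.25, so result = 1
  ((y -> y) /\ y) = min(1, 0.25) = 0.25
  (((y -> y) /\ y) \/ y) = max(0.25, 0.25) = 0.25
  ~x: Gödel ¬ of 0.25 = 0 (operand ≠ 0)
  (y -> ~x): 0.25 > 0, so result = 0
  ((((y -> y) /\ y) \/ y) -> (y -> ~x)): 0.25 > 0, so result = 0
  (y \/ ((((y -> y) /\ y) \/ y) -> (y -> ~x))) = max(0.25, 0) = 0.25
Checking all 25 assignments confirms none give a value below 0.25.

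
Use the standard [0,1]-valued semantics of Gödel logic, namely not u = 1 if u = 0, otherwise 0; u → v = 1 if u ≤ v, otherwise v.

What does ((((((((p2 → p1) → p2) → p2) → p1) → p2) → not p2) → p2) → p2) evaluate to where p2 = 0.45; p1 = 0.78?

0.45

(p2 → p1): 0.45 ≤ 0.78, so result = 1
((p2 → p1) → p2): 1 > 0.45, so result = 0.45
(((p2 → p1) → p2) → p2): 0.45 ≤ 0.45, so result = 1
((((p2 → p1) → p2) → p2) → p1): 1 > 0.78, so result = 0.78
(((((p2 → p1) → p2) → p2) → p1) → p2): 0.78 > 0.45, so result = 0.45
not p2: Gödel ¬ of 0.45 = 0 (operand ≠ 0)
((((((p2 → p1) → p2) → p2) → p1) → p2) → not p2): 0.45 > 0, so result = 0
(((((((p2 → p1) → p2) → p2) → p1) → p2) → not p2) → p2): 0 ≤ 0.45, so result = 1
((((((((p2 → p1) → p2) → p2) → p1) → p2) → not p2) → p2) → p2): 1 > 0.45, so result = 0.45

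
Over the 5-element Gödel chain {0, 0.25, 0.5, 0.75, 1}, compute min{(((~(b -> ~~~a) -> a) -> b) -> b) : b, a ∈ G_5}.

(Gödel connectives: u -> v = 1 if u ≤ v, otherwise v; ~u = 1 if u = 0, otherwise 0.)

The minimum is attained at b = 0.25, a = 0.25:
  ~a: Gödel ¬ of 0.25 = 0 (operand ≠ 0)
  ~~a: Gödel ¬ of 0 = 1 (operand is 0)
  ~~~a: Gödel ¬ of 1 = 0 (operand ≠ 0)
  (b -> ~~~a): 0.25 > 0, so result = 0
  ~(b -> ~~~a): Gödel ¬ of 0 = 1 (operand is 0)
  (~(b -> ~~~a) -> a): 1 > 0.25, so result = 0.25
  ((~(b -> ~~~a) -> a) -> b): 0.25 ≤ 0.25, so result = 1
  (((~(b -> ~~~a) -> a) -> b) -> b): 1 > 0.25, so result = 0.25
Checking all 25 assignments confirms none give a value below 0.25.

0.25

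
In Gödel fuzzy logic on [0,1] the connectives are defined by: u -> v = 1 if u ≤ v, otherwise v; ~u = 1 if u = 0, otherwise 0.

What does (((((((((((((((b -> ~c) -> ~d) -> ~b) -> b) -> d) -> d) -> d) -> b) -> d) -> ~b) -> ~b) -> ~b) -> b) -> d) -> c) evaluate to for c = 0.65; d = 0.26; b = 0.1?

1.00

~c: Gödel ¬ of 0.65 = 0 (operand ≠ 0)
(b -> ~c): 0.1 > 0, so result = 0
~d: Gödel ¬ of 0.26 = 0 (operand ≠ 0)
((b -> ~c) -> ~d): 0 ≤ 0, so result = 1
~b: Gödel ¬ of 0.1 = 0 (operand ≠ 0)
(((b -> ~c) -> ~d) -> ~b): 1 > 0, so result = 0
((((b -> ~c) -> ~d) -> ~b) -> b): 0 ≤ 0.1, so result = 1
(((((b -> ~c) -> ~d) -> ~b) -> b) -> d): 1 > 0.26, so result = 0.26
((((((b -> ~c) -> ~d) -> ~b) -> b) -> d) -> d): 0.26 ≤ 0.26, so result = 1
(((((((b -> ~c) -> ~d) -> ~b) -> b) -> d) -> d) -> d): 1 > 0.26, so result = 0.26
((((((((b -> ~c) -> ~d) -> ~b) -> b) -> d) -> d) -> d) -> b): 0.26 > 0.1, so result = 0.1
(((((((((b -> ~c) -> ~d) -> ~b) -> b) -> d) -> d) -> d) -> b) -> d): 0.1 ≤ 0.26, so result = 1
~b: Gödel ¬ of 0.1 = 0 (operand ≠ 0)
((((((((((b -> ~c) -> ~d) -> ~b) -> b) -> d) -> d) -> d) -> b) -> d) -> ~b): 1 > 0, so result = 0
~b: Gödel ¬ of 0.1 = 0 (operand ≠ 0)
(((((((((((b -> ~c) -> ~d) -> ~b) -> b) -> d) -> d) -> d) -> b) -> d) -> ~b) -> ~b): 0 ≤ 0, so result = 1
~b: Gödel ¬ of 0.1 = 0 (operand ≠ 0)
((((((((((((b -> ~c) -> ~d) -> ~b) -> b) -> d) -> d) -> d) -> b) -> d) -> ~b) -> ~b) -> ~b): 1 > 0, so result = 0
(((((((((((((b -> ~c) -> ~d) -> ~b) -> b) -> d) -> d) -> d) -> b) -> d) -> ~b) -> ~b) -> ~b) -> b): 0 ≤ 0.1, so result = 1
((((((((((((((b -> ~c) -> ~d) -> ~b) -> b) -> d) -> d) -> d) -> b) -> d) -> ~b) -> ~b) -> ~b) -> b) -> d): 1 > 0.26, so result = 0.26
(((((((((((((((b -> ~c) -> ~d) -> ~b) -> b) -> d) -> d) -> d) -> b) -> d) -> ~b) -> ~b) -> ~b) -> b) -> d) -> c): 0.26 ≤ 0.65, so result = 1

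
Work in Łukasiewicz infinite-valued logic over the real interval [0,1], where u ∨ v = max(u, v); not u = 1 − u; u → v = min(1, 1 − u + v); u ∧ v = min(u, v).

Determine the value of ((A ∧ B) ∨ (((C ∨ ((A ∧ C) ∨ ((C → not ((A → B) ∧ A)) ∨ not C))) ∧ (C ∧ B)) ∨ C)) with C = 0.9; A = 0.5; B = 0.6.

0.90

(A ∧ B) = min(0.5, 0.6) = 0.5
(A ∧ C) = min(0.5, 0.9) = 0.5
(A → B): min(1, 1 − 0.5 + 0.6) = 1
((A → B) ∧ A) = min(1, 0.5) = 0.5
not ((A → B) ∧ A): Łukasiewicz ¬ gives 1 − 0.5 = 0.5
(C → not ((A → B) ∧ A)): min(1, 1 − 0.9 + 0.5) = 0.6
not C: Łukasiewicz ¬ gives 1 − 0.9 = 0.1
((C → not ((A → B) ∧ A)) ∨ not C) = max(0.6, 0.1) = 0.6
((A ∧ C) ∨ ((C → not ((A → B) ∧ A)) ∨ not C)) = max(0.5, 0.6) = 0.6
(C ∨ ((A ∧ C) ∨ ((C → not ((A → B) ∧ A)) ∨ not C))) = max(0.9, 0.6) = 0.9
(C ∧ B) = min(0.9, 0.6) = 0.6
((C ∨ ((A ∧ C) ∨ ((C → not ((A → B) ∧ A)) ∨ not C))) ∧ (C ∧ B)) = min(0.9, 0.6) = 0.6
(((C ∨ ((A ∧ C) ∨ ((C → not ((A → B) ∧ A)) ∨ not C))) ∧ (C ∧ B)) ∨ C) = max(0.6, 0.9) = 0.9
((A ∧ B) ∨ (((C ∨ ((A ∧ C) ∨ ((C → not ((A → B) ∧ A)) ∨ not C))) ∧ (C ∧ B)) ∨ C)) = max(0.5, 0.9) = 0.9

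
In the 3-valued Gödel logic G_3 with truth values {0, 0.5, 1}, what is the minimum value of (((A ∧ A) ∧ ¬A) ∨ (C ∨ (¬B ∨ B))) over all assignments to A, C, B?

The minimum is attained at A = 0, C = 0, B = 0.5:
  (A ∧ A) = min(0, 0) = 0
  ¬A: Gödel ¬ of 0 = 1 (operand is 0)
  ((A ∧ A) ∧ ¬A) = min(0, 1) = 0
  ¬B: Gödel ¬ of 0.5 = 0 (operand ≠ 0)
  (¬B ∨ B) = max(0, 0.5) = 0.5
  (C ∨ (¬B ∨ B)) = max(0, 0.5) = 0.5
  (((A ∧ A) ∧ ¬A) ∨ (C ∨ (¬B ∨ B))) = max(0, 0.5) = 0.5
Checking all 27 assignments confirms none give a value below 0.50.

0.50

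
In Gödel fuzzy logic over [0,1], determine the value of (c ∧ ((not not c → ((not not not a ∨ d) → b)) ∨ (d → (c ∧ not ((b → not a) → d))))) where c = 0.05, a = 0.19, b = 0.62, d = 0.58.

0.05

not c: Gödel ¬ of 0.05 = 0 (operand ≠ 0)
not not c: Gödel ¬ of 0 = 1 (operand is 0)
not a: Gödel ¬ of 0.19 = 0 (operand ≠ 0)
not not a: Gödel ¬ of 0 = 1 (operand is 0)
not not not a: Gödel ¬ of 1 = 0 (operand ≠ 0)
(not not not a ∨ d) = max(0, 0.58) = 0.58
((not not not a ∨ d) → b): 0.58 ≤ 0.62, so result = 1
(not not c → ((not not not a ∨ d) → b)): 1 ≤ 1, so result = 1
not a: Gödel ¬ of 0.19 = 0 (operand ≠ 0)
(b → not a): 0.62 > 0, so result = 0
((b → not a) → d): 0 ≤ 0.58, so result = 1
not ((b → not a) → d): Gödel ¬ of 1 = 0 (operand ≠ 0)
(c ∧ not ((b → not a) → d)) = min(0.05, 0) = 0
(d → (c ∧ not ((b → not a) → d))): 0.58 > 0, so result = 0
((not not c → ((not not not a ∨ d) → b)) ∨ (d → (c ∧ not ((b → not a) → d)))) = max(1, 0) = 1
(c ∧ ((not not c → ((not not not a ∨ d) → b)) ∨ (d → (c ∧ not ((b → not a) → d))))) = min(0.05, 1) = 0.05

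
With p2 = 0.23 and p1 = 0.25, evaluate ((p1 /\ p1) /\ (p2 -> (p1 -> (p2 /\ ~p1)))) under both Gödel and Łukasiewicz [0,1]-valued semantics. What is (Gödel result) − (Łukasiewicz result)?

Gödel evaluation:
  (p1 /\ p1) = min(0.25, 0.25) = 0.25
  ~p1: Gödel ¬ of 0.25 = 0 (operand ≠ 0)
  (p2 /\ ~p1) = min(0.23, 0) = 0
  (p1 -> (p2 /\ ~p1)): 0.25 > 0, so result = 0
  (p2 -> (p1 -> (p2 /\ ~p1))): 0.23 > 0, so result = 0
  ((p1 /\ p1) /\ (p2 -> (p1 -> (p2 /\ ~p1)))) = min(0.25, 0) = 0
  Gödel value = 0
Łukasiewicz evaluation:
  (p1 /\ p1) = min(0.25, 0.25) = 0.25
  ~p1: Łukasiewicz ¬ gives 1 − 0.25 = 0.75
  (p2 /\ ~p1) = min(0.23, 0.75) = 0.23
  (p1 -> (p2 /\ ~p1)): min(1, 1 − 0.25 + 0.23) = 0.98
  (p2 -> (p1 -> (p2 /\ ~p1))): min(1, 1 − 0.23 + 0.98) = 1
  ((p1 /\ p1) /\ (p2 -> (p1 -> (p2 /\ ~p1)))) = min(0.25, 1) = 0.25
  Łukasiewicz value = 0.25
Difference: 0 − 0.25 = -0.25

-0.25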